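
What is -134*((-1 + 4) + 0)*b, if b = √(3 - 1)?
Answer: -402*√2 ≈ -568.51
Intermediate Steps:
b = √2 ≈ 1.4142
-134*((-1 + 4) + 0)*b = -134*((-1 + 4) + 0)*√2 = -134*(3 + 0)*√2 = -402*√2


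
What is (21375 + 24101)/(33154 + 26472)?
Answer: 22738/29813 ≈ 0.76269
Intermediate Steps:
(21375 + 24101)/(33154 + 26472) = 45476/59626 = 45476*(1/59626) = 22738/29813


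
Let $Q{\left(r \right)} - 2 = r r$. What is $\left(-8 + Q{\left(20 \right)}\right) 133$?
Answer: $52402$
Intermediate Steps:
$Q{\left(r \right)} = 2 + r^{2}$ ($Q{\left(r \right)} = 2 + r r = 2 + r^{2}$)
$\left(-8 + Q{\left(20 \right)}\right) 133 = \left(-8 + \left(2 + 20^{2}\right)\right) 133 = \left(-8 + \left(2 + 400\right)\right) 133 = \left(-8 + 402\right) 133 = 394 \cdot 133 = 52402$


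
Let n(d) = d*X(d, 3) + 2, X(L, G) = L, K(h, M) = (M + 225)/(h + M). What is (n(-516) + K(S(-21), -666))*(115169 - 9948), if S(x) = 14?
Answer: 18266434730197/652 ≈ 2.8016e+10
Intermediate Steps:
K(h, M) = (225 + M)/(M + h)
n(d) = 2 + d**2 (n(d) = d*d + 2 = d**2 + 2 = 2 + d**2)
(n(-516) + K(S(-21), -666))*(115169 - 9948) = ((2 + (-516)**2) + (225 - 666)/(-666 + 14))*(115169 - 9948) = ((2 + 266256) - 441/(-652))*105221 = (266258 - 1/652*(-441))*105221 = (266258 + 441/652)*105221 = (173600657/652)*105221 = 18266434730197/652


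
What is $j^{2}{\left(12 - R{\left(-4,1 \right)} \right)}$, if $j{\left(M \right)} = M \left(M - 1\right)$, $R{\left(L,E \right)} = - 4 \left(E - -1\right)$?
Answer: $144400$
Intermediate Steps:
$R{\left(L,E \right)} = -4 - 4 E$ ($R{\left(L,E \right)} = - 4 \left(E + 1\right) = - 4 \left(1 + E\right) = -4 - 4 E$)
$j{\left(M \right)} = M \left(-1 + M\right)$
$j^{2}{\left(12 - R{\left(-4,1 \right)} \right)} = \left(\left(12 - \left(-4 - 4\right)\right) \left(-1 + \left(12 - \left(-4 - 4\right)\right)\right)\right)^{2} = \left(\left(12 - -8\right) \left(-1 + \left(12 - -8\right)\right)\right)^{2} = \left(\left(12 + 8\right) \left(-1 + \left(12 + 8\right)\right)\right)^{2} = \left(20 \left(-1 + 20\right)\right)^{2} = \left(20 \cdot 19\right)^{2} = 380^{2} = 144400$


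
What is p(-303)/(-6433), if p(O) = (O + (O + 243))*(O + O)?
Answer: -219978/6433 ≈ -34.195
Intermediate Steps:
p(O) = 2*O*(243 + 2*O) (p(O) = (O + (243 + O))*(2*O) = (243 + 2*O)*(2*O) = 2*O*(243 + 2*O))
p(-303)/(-6433) = (2*(-303)*(243 + 2*(-303)))/(-6433) = (2*(-303)*(243 - 606))*(-1/6433) = (2*(-303)*(-363))*(-1/6433) = 219978*(-1/6433) = -219978/6433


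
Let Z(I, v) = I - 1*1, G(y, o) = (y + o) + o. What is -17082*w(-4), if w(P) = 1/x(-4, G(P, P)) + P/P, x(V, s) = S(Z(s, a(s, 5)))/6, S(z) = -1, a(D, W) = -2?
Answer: 85410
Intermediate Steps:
G(y, o) = y + 2*o (G(y, o) = (o + y) + o = y + 2*o)
Z(I, v) = -1 + I (Z(I, v) = I - 1 = -1 + I)
x(V, s) = -1/6
w(P) = -5 (w(P) = 1/(-1/6) + P/P = 1*(-6) + 1 = -6 + 1 = -5)
-17082*w(-4) = -17082*(-5) = 85410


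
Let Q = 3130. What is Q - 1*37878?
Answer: -34748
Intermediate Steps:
Q - 1*37878 = 3130 - 1*37878 = 3130 - 37878 = -34748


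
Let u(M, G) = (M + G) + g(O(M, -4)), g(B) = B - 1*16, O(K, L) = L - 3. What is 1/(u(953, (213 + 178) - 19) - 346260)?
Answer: -1/344958 ≈ -2.8989e-6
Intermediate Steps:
O(K, L) = -3 + L
g(B) = -16 + B (g(B) = B - 16 = -16 + B)
u(M, G) = -23 + G + M (u(M, G) = (M + G) + (-16 + (-3 - 4)) = (G + M) + (-16 - 7) = (G + M) - 23 = -23 + G + M)
1/(u(953, (213 + 178) - 19) - 346260) = 1/((-23 + ((213 + 178) - 19) + 953) - 346260) = 1/((-23 + (391 - 19) + 953) - 346260) = 1/((-23 + 372 + 953) - 346260) = 1/(1302 - 346260) = 1/(-344958) = -1/344958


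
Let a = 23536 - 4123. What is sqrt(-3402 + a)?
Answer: 3*sqrt(1779) ≈ 126.53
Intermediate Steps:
a = 19413
sqrt(-3402 + a) = sqrt(-3402 + 19413) = sqrt(16011) = 3*sqrt(1779)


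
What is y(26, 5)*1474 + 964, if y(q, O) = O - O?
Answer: 964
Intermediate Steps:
y(q, O) = 0
y(26, 5)*1474 + 964 = 0*1474 + 964 = 0 + 964 = 964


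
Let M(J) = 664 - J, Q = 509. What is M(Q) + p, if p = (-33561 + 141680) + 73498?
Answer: 181772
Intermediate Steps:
p = 181617 (p = 108119 + 73498 = 181617)
M(Q) + p = (664 - 1*509) + 181617 = (664 - 509) + 181617 = 155 + 181617 = 181772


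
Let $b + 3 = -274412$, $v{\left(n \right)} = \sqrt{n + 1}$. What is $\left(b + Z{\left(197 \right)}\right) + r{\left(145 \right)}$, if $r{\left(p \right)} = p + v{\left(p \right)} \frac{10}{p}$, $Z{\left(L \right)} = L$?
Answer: $-274073 + \frac{2 \sqrt{146}}{29} \approx -2.7407 \cdot 10^{5}$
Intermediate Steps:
$v{\left(n \right)} = \sqrt{1 + n}$
$b = -274415$ ($b = -3 - 274412 = -274415$)
$r{\left(p \right)} = p + \frac{10 \sqrt{1 + p}}{p}$ ($r{\left(p \right)} = p + \sqrt{1 + p} \frac{10}{p} = p + \frac{10 \sqrt{1 + p}}{p}$)
$\left(b + Z{\left(197 \right)}\right) + r{\left(145 \right)} = \left(-274415 + 197\right) + \left(145 + \frac{10 \sqrt{1 + 145}}{145}\right) = -274218 + \left(145 + 10 \cdot \frac{1}{145} \sqrt{146}\right) = -274218 + \left(145 + \frac{2 \sqrt{146}}{29}\right) = -274073 + \frac{2 \sqrt{146}}{29}$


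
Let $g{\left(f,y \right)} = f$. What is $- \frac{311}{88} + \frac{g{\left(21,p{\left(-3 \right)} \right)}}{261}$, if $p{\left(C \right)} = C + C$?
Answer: $- \frac{26441}{7656} \approx -3.4536$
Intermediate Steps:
$p{\left(C \right)} = 2 C$
$- \frac{311}{88} + \frac{g{\left(21,p{\left(-3 \right)} \right)}}{261} = - \frac{311}{88} + \frac{21}{261} = \left(-311\right) \frac{1}{88} + 21 \cdot \frac{1}{261} = - \frac{311}{88} + \frac{7}{87} = - \frac{26441}{7656}$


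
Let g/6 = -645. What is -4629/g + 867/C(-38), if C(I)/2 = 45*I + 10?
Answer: 24281/25800 ≈ 0.94112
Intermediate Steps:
g = -3870 (g = 6*(-645) = -3870)
C(I) = 20 + 90*I (C(I) = 2*(45*I + 10) = 2*(10 + 45*I) = 20 + 90*I)
-4629/g + 867/C(-38) = -4629/(-3870) + 867/(20 + 90*(-38)) = -4629*(-1/3870) + 867/(20 - 3420) = 1543/1290 + 867/(-3400) = 1543/1290 + 867*(-1/3400) = 1543/1290 - 51/200 = 24281/25800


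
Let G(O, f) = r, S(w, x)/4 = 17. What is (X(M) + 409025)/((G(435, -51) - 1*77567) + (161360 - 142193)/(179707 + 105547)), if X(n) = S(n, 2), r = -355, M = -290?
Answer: -116695414622/22227543021 ≈ -5.2500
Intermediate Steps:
S(w, x) = 68 (S(w, x) = 4*17 = 68)
G(O, f) = -355
X(n) = 68
(X(M) + 409025)/((G(435, -51) - 1*77567) + (161360 - 142193)/(179707 + 105547)) = (68 + 409025)/((-355 - 1*77567) + (161360 - 142193)/(179707 + 105547)) = 409093/((-355 - 77567) + 19167/285254) = 409093/(-77922 + 19167*(1/285254)) = 409093/(-77922 + 19167/285254) = 409093/(-22227543021/285254) = 409093*(-285254/22227543021) = -116695414622/22227543021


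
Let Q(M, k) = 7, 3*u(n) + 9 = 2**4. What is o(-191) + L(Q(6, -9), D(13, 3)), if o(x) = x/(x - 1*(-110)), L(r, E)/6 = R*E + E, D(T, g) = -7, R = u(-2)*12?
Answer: -98467/81 ≈ -1215.6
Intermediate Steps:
u(n) = 7/3 (u(n) = -3 + (1/3)*2**4 = -3 + (1/3)*16 = -3 + 16/3 = 7/3)
R = 28 (R = (7/3)*12 = 28)
L(r, E) = 174*E (L(r, E) = 6*(28*E + E) = 6*(29*E) = 174*E)
o(x) = x/(110 + x) (o(x) = x/(x + 110) = x/(110 + x))
o(-191) + L(Q(6, -9), D(13, 3)) = -191/(110 - 191) + 174*(-7) = -191/(-81) - 1218 = -191*(-1/81) - 1218 = 191/81 - 1218 = -98467/81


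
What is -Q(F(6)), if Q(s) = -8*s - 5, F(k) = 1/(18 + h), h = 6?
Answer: 16/3 ≈ 5.3333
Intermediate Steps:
F(k) = 1/24 (F(k) = 1/(18 + 6) = 1/24)
Q(s) = -5 - 8*s
-Q(F(6)) = -(-5 - 8*1/24) = -(-5 - ⅓) = -1*(-16/3) = 16/3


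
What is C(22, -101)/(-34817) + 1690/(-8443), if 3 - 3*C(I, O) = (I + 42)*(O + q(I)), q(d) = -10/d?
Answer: -848351847/3233559241 ≈ -0.26236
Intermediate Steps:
C(I, O) = 1 - (42 + I)*(O - 10/I)/3 (C(I, O) = 1 - (I + 42)*(O - 10/I)/3 = 1 - (42 + I)*(O - 10/I)/3)
C(22, -101)/(-34817) + 1690/(-8443) = ((1/3)*(420 + 22*(13 - 42*(-101) - 1*22*(-101)))/22)/(-34817) + 1690/(-8443) = ((1/3)*(1/22)*(420 + 22*(13 + 4242 + 2222)))*(-1/34817) + 1690*(-1/8443) = ((1/3)*(1/22)*(420 + 22*6477))*(-1/34817) - 1690/8443 = ((1/3)*(1/22)*(420 + 142494))*(-1/34817) - 1690/8443 = ((1/3)*(1/22)*142914)*(-1/34817) - 1690/8443 = (23819/11)*(-1/34817) - 1690/8443 = -23819/382987 - 1690/8443 = -848351847/3233559241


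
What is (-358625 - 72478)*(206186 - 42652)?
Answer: -70499998002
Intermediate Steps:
(-358625 - 72478)*(206186 - 42652) = -431103*163534 = -70499998002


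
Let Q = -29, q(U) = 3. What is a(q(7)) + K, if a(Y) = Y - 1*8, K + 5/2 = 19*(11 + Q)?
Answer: -699/2 ≈ -349.50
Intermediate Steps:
K = -689/2 (K = -5/2 + 19*(11 - 29) = -5/2 + 19*(-18) = -5/2 - 342 = -689/2 ≈ -344.50)
a(Y) = -8 + Y (a(Y) = Y - 8 = -8 + Y)
a(q(7)) + K = (-8 + 3) - 689/2 = -5 - 689/2 = -699/2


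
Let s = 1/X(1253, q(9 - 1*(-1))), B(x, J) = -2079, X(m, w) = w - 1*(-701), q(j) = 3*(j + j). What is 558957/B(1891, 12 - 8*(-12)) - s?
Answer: -20255636/75339 ≈ -268.86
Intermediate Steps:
q(j) = 6*j (q(j) = 3*(2*j) = 6*j)
X(m, w) = 701 + w (X(m, w) = w + 701 = 701 + w)
s = 1/761 (s = 1/(701 + 6*(9 - 1*(-1))) = 1/(701 + 6*(9 + 1)) = 1/(701 + 6*10) = 1/(701 + 60) = 1/761 ≈ 0.0013141)
558957/B(1891, 12 - 8*(-12)) - s = 558957/(-2079) - 1*1/761 = 558957*(-1/2079) - 1/761 = -26617/99 - 1/761 = -20255636/75339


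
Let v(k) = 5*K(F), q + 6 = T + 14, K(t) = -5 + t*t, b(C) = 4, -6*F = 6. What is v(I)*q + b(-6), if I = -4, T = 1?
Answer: -176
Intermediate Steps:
F = -1 (F = -1/6*6 = -1)
K(t) = -5 + t**2
q = 9 (q = -6 + (1 + 14) = -6 + 15 = 9)
v(k) = -20 (v(k) = 5*(-5 + (-1)**2) = 5*(-5 + 1) = 5*(-4) = -20)
v(I)*q + b(-6) = -20*9 + 4 = -180 + 4 = -176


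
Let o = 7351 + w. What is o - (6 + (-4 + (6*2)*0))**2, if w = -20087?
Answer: -12740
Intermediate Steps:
o = -12736 (o = 7351 - 20087 = -12736)
o - (6 + (-4 + (6*2)*0))**2 = -12736 - (6 + (-4 + (6*2)*0))**2 = -12736 - (6 + (-4 + 12*0))**2 = -12736 - (6 + (-4 + 0))**2 = -12736 - (6 - 4)**2 = -12736 - 1*2**2 = -12736 - 1*4 = -12736 - 4 = -12740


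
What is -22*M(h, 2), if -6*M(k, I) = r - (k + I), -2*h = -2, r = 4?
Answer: 11/3 ≈ 3.6667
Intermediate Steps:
h = 1 (h = -½*(-2) = 1)
M(k, I) = -⅔ + I/6 + k/6 (M(k, I) = -(4 - (k + I))/6 = -(4 - (I + k))/6 = -(4 + (-I - k))/6 = -(4 - I - k)/6 = -⅔ + I/6 + k/6)
-22*M(h, 2) = -22*(-⅔ + (⅙)*2 + (⅙)*1) = -22*(-⅔ + ⅓ + ⅙) = -22*(-⅙) = 11/3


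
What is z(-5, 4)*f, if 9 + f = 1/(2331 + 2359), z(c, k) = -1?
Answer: 42209/4690 ≈ 8.9998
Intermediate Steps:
f = -42209/4690 (f = -9 + 1/(2331 + 2359) = -9 + 1/4690 = -42209/4690 ≈ -8.9998)
z(-5, 4)*f = -1*(-42209/4690) = 42209/4690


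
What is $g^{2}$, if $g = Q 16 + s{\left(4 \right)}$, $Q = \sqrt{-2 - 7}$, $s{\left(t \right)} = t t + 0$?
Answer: $-2048 + 1536 i \approx -2048.0 + 1536.0 i$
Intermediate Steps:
$s{\left(t \right)} = t^{2}$ ($s{\left(t \right)} = t^{2} + 0 = t^{2}$)
$Q = 3 i$ ($Q = \sqrt{-9} = 3 i \approx 3.0 i$)
$g = 16 + 48 i$ ($g = 3 i 16 + 4^{2} = 48 i + 16 = 16 + 48 i \approx 16.0 + 48.0 i$)
$g^{2} = \left(16 + 48 i\right)^{2}$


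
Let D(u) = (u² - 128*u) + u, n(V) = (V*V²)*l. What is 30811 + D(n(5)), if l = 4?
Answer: 217311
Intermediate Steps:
n(V) = 4*V³ (n(V) = (V*V²)*4 = V³*4 = 4*V³)
D(u) = u² - 127*u
30811 + D(n(5)) = 30811 + (4*5³)*(-127 + 4*5³) = 30811 + (4*125)*(-127 + 4*125) = 30811 + 500*(-127 + 500) = 30811 + 500*373 = 30811 + 186500 = 217311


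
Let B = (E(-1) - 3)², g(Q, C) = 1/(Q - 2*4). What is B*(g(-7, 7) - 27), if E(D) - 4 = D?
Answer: 0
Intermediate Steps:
E(D) = 4 + D
g(Q, C) = 1/(-8 + Q) (g(Q, C) = 1/(Q - 8) = 1/(-8 + Q))
B = 0 (B = ((4 - 1) - 3)² = (3 - 3)² = 0² = 0)
B*(g(-7, 7) - 27) = 0*(1/(-8 - 7) - 27) = 0*(1/(-15) - 27) = 0*(-1/15 - 27) = 0*(-406/15) = 0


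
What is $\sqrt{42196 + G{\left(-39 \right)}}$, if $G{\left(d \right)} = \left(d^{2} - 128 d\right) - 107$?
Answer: $\sqrt{48602} \approx 220.46$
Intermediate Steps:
$G{\left(d \right)} = -107 + d^{2} - 128 d$
$\sqrt{42196 + G{\left(-39 \right)}} = \sqrt{42196 - \left(-4885 - 1521\right)} = \sqrt{42196 + \left(-107 + 1521 + 4992\right)} = \sqrt{42196 + 6406} = \sqrt{48602}$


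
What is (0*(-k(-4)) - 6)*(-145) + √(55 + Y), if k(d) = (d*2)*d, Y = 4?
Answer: 870 + √59 ≈ 877.68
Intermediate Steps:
k(d) = 2*d² (k(d) = (2*d)*d = 2*d²)
(0*(-k(-4)) - 6)*(-145) + √(55 + Y) = (0*(-2*(-4)²) - 6)*(-145) + √(55 + 4) = (0*(-2*16) - 6)*(-145) + √59 = (0*(-1*32) - 6)*(-145) + √59 = (0*(-32) - 6)*(-145) + √59 = (0 - 6)*(-145) + √59 = -6*(-145) + √59 = 870 + √59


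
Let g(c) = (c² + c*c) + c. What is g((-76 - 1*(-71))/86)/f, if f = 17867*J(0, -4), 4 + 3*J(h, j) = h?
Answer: 285/132144332 ≈ 2.1567e-6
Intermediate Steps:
J(h, j) = -4/3 + h/3
f = -71468/3 (f = 17867*(-4/3 + (⅓)*0) = 17867*(-4/3 + 0) = 17867*(-4/3) = -71468/3 ≈ -23823.)
g(c) = c + 2*c² (g(c) = (c² + c²) + c = 2*c² + c = c + 2*c²)
g((-76 - 1*(-71))/86)/f = (((-76 - 1*(-71))/86)*(1 + 2*((-76 - 1*(-71))/86)))/(-71468/3) = (((-76 + 71)*(1/86))*(1 + 2*((-76 + 71)*(1/86))))*(-3/71468) = ((-5*1/86)*(1 + 2*(-5*1/86)))*(-3/71468) = -5*(1 + 2*(-5/86))/86*(-3/71468) = -5*(1 - 5/43)/86*(-3/71468) = -5/86*38/43*(-3/71468) = -95/1849*(-3/71468) = 285/132144332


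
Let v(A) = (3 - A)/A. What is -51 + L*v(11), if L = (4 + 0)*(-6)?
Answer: -369/11 ≈ -33.545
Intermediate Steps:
L = -24 (L = 4*(-6) = -24)
v(A) = (3 - A)/A
-51 + L*v(11) = -51 - 24*(3 - 1*11)/11 = -51 - 24*(3 - 11)/11 = -51 - 24*(-8)/11 = -51 - 24*(-8/11) = -51 + 192/11 = -369/11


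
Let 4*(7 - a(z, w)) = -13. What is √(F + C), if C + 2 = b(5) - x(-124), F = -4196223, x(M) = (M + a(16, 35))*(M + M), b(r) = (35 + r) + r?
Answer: I*√4224390 ≈ 2055.3*I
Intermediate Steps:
b(r) = 35 + 2*r
a(z, w) = 41/4 (a(z, w) = 7 - ¼*(-13) = 7 + 13/4 = 41/4)
x(M) = 2*M*(41/4 + M) (x(M) = (M + 41/4)*(M + M) = (41/4 + M)*(2*M) = 2*M*(41/4 + M))
C = -28167 (C = -2 + ((35 + 2*5) - (-124)*(41 + 4*(-124))/2) = -2 + ((35 + 10) - (-124)*(41 - 496)/2) = -2 + (45 - (-124)*(-455)/2) = -2 + (45 - 1*28210) = -2 + (45 - 28210) = -2 - 28165 = -28167)
√(F + C) = √(-4196223 - 28167) = √(-4224390) = I*√4224390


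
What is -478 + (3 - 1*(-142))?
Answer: -333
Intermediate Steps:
-478 + (3 - 1*(-142)) = -478 + (3 + 142) = -478 + 145 = -333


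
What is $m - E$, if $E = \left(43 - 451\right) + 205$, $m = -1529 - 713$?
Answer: $-2039$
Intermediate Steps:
$m = -2242$
$E = -203$ ($E = -408 + 205 = -203$)
$m - E = -2242 - -203 = -2242 + 203 = -2039$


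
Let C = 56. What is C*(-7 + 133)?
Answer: 7056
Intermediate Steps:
C*(-7 + 133) = 56*(-7 + 133) = 56*126 = 7056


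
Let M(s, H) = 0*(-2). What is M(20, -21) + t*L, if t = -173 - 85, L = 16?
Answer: -4128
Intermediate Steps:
M(s, H) = 0
t = -258
M(20, -21) + t*L = 0 - 258*16 = 0 - 4128 = -4128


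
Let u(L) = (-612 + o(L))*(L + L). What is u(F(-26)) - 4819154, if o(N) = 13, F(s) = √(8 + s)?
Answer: -4819154 - 3594*I*√2 ≈ -4.8192e+6 - 5082.7*I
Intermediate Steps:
u(L) = -1198*L (u(L) = (-612 + 13)*(L + L) = -1198*L)
u(F(-26)) - 4819154 = -1198*√(8 - 26) - 4819154 = -3594*I*√2 - 4819154 = -4819154 - 3594*I*√2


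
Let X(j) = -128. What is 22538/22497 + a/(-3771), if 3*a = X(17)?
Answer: 85950670/84836187 ≈ 1.0131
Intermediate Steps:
a = -128/3 (a = (1/3)*(-128) = -128/3 ≈ -42.667)
22538/22497 + a/(-3771) = 22538/22497 - 128/3/(-3771) = 22538*(1/22497) - 128/3*(-1/3771) = 22538/22497 + 128/11313 = 85950670/84836187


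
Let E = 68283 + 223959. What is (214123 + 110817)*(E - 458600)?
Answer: -54056368520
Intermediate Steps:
E = 292242
(214123 + 110817)*(E - 458600) = (214123 + 110817)*(292242 - 458600) = 324940*(-166358) = -54056368520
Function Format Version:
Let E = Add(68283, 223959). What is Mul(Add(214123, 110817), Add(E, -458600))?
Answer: -54056368520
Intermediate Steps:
E = 292242
Mul(Add(214123, 110817), Add(E, -458600)) = Mul(Add(214123, 110817), Add(292242, -458600)) = Mul(324940, -166358) = -54056368520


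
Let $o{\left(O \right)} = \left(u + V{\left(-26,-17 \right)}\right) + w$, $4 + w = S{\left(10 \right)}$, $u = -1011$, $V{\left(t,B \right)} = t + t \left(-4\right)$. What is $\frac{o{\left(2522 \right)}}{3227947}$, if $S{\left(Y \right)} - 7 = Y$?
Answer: $- \frac{920}{3227947} \approx -0.00028501$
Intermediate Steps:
$S{\left(Y \right)} = 7 + Y$
$V{\left(t,B \right)} = - 3 t$ ($V{\left(t,B \right)} = t - 4 t = - 3 t$)
$w = 13$ ($w = -4 + \left(7 + 10\right) = -4 + 17 = 13$)
$o{\left(O \right)} = -920$ ($o{\left(O \right)} = \left(-1011 - -78\right) + 13 = \left(-1011 + 78\right) + 13 = -933 + 13 = -920$)
$\frac{o{\left(2522 \right)}}{3227947} = - \frac{920}{3227947}$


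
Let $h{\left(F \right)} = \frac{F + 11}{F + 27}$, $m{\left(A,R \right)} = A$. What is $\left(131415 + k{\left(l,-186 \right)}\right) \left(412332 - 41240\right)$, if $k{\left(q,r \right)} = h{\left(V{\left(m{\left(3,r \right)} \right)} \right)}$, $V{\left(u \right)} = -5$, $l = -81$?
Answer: $\frac{536438720256}{11} \approx 4.8767 \cdot 10^{10}$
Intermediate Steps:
$h{\left(F \right)} = \frac{11 + F}{27 + F}$
$k{\left(q,r \right)} = \frac{3}{11}$ ($k{\left(q,r \right)} = \frac{11 - 5}{27 - 5} = \frac{1}{22} \cdot 6 = \frac{3}{11}$)
$\left(131415 + k{\left(l,-186 \right)}\right) \left(412332 - 41240\right) = \left(131415 + \frac{3}{11}\right) \left(412332 - 41240\right) = \frac{1445568}{11} \cdot 371092 = \frac{536438720256}{11}$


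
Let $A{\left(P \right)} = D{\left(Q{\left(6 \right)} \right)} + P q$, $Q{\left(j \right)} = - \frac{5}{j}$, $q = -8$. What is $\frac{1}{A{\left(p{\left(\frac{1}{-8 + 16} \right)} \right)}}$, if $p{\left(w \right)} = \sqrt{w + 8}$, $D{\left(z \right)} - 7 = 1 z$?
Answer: $- \frac{222}{17351} - \frac{72 \sqrt{130}}{17351} \approx -0.060108$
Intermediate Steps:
$D{\left(z \right)} = 7 + z$ ($D{\left(z \right)} = 7 + 1 z = 7 + z$)
$p{\left(w \right)} = \sqrt{8 + w}$
$A{\left(P \right)} = \frac{37}{6} - 8 P$ ($A{\left(P \right)} = \left(7 - \frac{5}{6}\right) + P \left(-8\right) = \left(7 - \frac{5}{6}\right) - 8 P = \frac{37}{6} - 8 P$)
$\frac{1}{A{\left(p{\left(\frac{1}{-8 + 16} \right)} \right)}} = \frac{1}{\frac{37}{6} - 8 \sqrt{8 + \frac{1}{-8 + 16}}} = \frac{1}{\frac{37}{6} - 8 \sqrt{8 + \frac{1}{8}}} = \frac{1}{\frac{37}{6} - 8 \sqrt{\frac{65}{8}}} = \frac{1}{\frac{37}{6} - 8 \frac{\sqrt{130}}{4}} = \frac{1}{\frac{37}{6} - 2 \sqrt{130}}$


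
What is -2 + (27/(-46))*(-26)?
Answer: 305/23 ≈ 13.261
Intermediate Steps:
-2 + (27/(-46))*(-26) = -2 + (27*(-1/46))*(-26) = -2 - 27/46*(-26) = -2 + 351/23 = 305/23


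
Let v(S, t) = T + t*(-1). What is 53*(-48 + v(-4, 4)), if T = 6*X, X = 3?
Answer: -1802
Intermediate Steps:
T = 18 (T = 6*3 = 18)
v(S, t) = 18 - t (v(S, t) = 18 + t*(-1) = 18 - t)
53*(-48 + v(-4, 4)) = 53*(-48 + (18 - 1*4)) = 53*(-48 + (18 - 4)) = 53*(-48 + 14) = 53*(-34) = -1802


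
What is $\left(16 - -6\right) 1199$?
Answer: $26378$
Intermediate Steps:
$\left(16 - -6\right) 1199 = \left(16 + 6\right) 1199 = 22 \cdot 1199 = 26378$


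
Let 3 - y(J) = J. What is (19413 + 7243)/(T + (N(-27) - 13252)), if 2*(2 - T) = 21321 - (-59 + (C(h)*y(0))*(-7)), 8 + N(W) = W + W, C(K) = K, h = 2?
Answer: -26656/24023 ≈ -1.1096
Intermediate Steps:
y(J) = 3 - J
N(W) = -8 + 2*W (N(W) = -8 + (W + W) = -8 + 2*W)
T = -10709 (T = 2 - (21321 - (-59 + (2*(3 - 1*0))*(-7)))/2 = 2 - (21321 - (-59 + (2*(3 + 0))*(-7)))/2 = 2 - (21321 - (-59 + (2*3)*(-7)))/2 = 2 - (21321 - (-59 + 6*(-7)))/2 = 2 - (21321 - (-59 - 42))/2 = 2 - (21321 - 1*(-101))/2 = 2 - (21321 + 101)/2 = 2 - ½*21422 = 2 - 10711 = -10709)
(19413 + 7243)/(T + (N(-27) - 13252)) = (19413 + 7243)/(-10709 + ((-8 + 2*(-27)) - 13252)) = 26656/(-10709 + ((-8 - 54) - 13252)) = 26656/(-10709 + (-62 - 13252)) = 26656/(-10709 - 13314) = 26656/(-24023) = 26656*(-1/24023) = -26656/24023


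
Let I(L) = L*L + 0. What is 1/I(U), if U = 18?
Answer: 1/324 ≈ 0.0030864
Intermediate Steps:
I(L) = L² (I(L) = L² + 0 = L²)
1/I(U) = 1/(18²) = 1/324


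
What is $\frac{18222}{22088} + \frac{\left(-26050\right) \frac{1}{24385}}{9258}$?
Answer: $\frac{205657822643}{249325290852} \approx 0.82486$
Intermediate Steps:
$\frac{18222}{22088} + \frac{\left(-26050\right) \frac{1}{24385}}{9258} = 18222 \cdot \frac{1}{22088} + \left(-26050\right) \frac{1}{24385} \cdot \frac{1}{9258} = \frac{9111}{11044} - \frac{2605}{22575633} = \frac{205657822643}{249325290852}$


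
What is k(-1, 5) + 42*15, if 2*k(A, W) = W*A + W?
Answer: 630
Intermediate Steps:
k(A, W) = W/2 + A*W/2 (k(A, W) = (W*A + W)/2 = (A*W + W)/2 = (W + A*W)/2 = W/2 + A*W/2)
k(-1, 5) + 42*15 = (½)*5*(1 - 1) + 42*15 = (½)*5*0 + 630 = 0 + 630 = 630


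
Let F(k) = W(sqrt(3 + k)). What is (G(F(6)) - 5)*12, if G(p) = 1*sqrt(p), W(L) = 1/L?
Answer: -60 + 4*sqrt(3) ≈ -53.072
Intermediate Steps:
F(k) = 1/sqrt(3 + k) (F(k) = 1/(sqrt(3 + k)) = 1/sqrt(3 + k))
G(p) = sqrt(p)
(G(F(6)) - 5)*12 = (sqrt(1/sqrt(3 + 6)) - 5)*12 = (sqrt(1/sqrt(9)) - 5)*12 = (sqrt(1/3) - 5)*12 = (sqrt(3)/3 - 5)*12 = (-5 + sqrt(3)/3)*12 = -60 + 4*sqrt(3)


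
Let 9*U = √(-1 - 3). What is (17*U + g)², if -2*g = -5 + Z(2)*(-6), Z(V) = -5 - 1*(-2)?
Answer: 9065/324 - 442*I/9 ≈ 27.978 - 49.111*I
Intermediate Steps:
U = 2*I/9 (U = √(-1 - 3)/9 = √(-4)/9 = (2*I)/9 = 2*I/9 ≈ 0.22222*I)
Z(V) = -3 (Z(V) = -5 + 2 = -3)
g = -13/2 (g = -(-5 - 3*(-6))/2 = -(-5 + 18)/2 = -½*13 = -13/2 ≈ -6.5000)
(17*U + g)² = (17*(2*I/9) - 13/2)² = (34*I/9 - 13/2)² = (-13/2 + 34*I/9)²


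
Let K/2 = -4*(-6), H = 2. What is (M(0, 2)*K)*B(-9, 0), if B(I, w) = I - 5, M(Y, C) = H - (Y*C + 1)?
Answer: -672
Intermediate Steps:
M(Y, C) = 1 - C*Y (M(Y, C) = 2 - (Y*C + 1) = 2 - (C*Y + 1) = 2 - (1 + C*Y) = 2 + (-1 - C*Y) = 1 - C*Y)
B(I, w) = -5 + I
K = 48 (K = 2*(-4*(-6)) = 2*24 = 48)
(M(0, 2)*K)*B(-9, 0) = ((1 - 1*2*0)*48)*(-5 - 9) = ((1 + 0)*48)*(-14) = (1*48)*(-14) = 48*(-14) = -672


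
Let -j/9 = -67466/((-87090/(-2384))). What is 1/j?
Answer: 14515/241258416 ≈ 6.0164e-5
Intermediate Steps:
j = 241258416/14515 (j = -(-607194)/((-87090/(-2384))) = -(-607194)/((-87090*(-1/2384))) = -(-607194)/43545/1192 = -(-607194)*1192/43545 = -9*(-80419472/43545) = 241258416/14515 ≈ 16621.)
1/j = 1/(241258416/14515) = 14515/241258416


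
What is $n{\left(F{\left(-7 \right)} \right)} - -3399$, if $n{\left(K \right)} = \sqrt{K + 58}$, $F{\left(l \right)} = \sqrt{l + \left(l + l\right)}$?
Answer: $3399 + \sqrt{58 + i \sqrt{21}} \approx 3406.6 + 0.30063 i$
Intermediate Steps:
$F{\left(l \right)} = \sqrt{3} \sqrt{l}$ ($F{\left(l \right)} = \sqrt{l + 2 l} = \sqrt{3 l} = \sqrt{3} \sqrt{l}$)
$n{\left(K \right)} = \sqrt{58 + K}$
$n{\left(F{\left(-7 \right)} \right)} - -3399 = \sqrt{58 + \sqrt{3} \sqrt{-7}} - -3399 = \sqrt{58 + \sqrt{3} i \sqrt{7}} + 3399 = \sqrt{58 + i \sqrt{21}} + 3399 = 3399 + \sqrt{58 + i \sqrt{21}}$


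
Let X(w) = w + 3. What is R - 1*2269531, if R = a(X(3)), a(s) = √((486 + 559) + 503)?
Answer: -2269531 + 6*√43 ≈ -2.2695e+6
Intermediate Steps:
X(w) = 3 + w
a(s) = 6*√43 (a(s) = √(1045 + 503) = √1548 = 6*√43)
R = 6*√43 ≈ 39.345
R - 1*2269531 = 6*√43 - 1*2269531 = 6*√43 - 2269531 = -2269531 + 6*√43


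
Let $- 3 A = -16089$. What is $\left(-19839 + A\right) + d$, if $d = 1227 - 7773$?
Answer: $-21022$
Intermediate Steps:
$A = 5363$ ($A = \left(- \frac{1}{3}\right) \left(-16089\right) = 5363$)
$d = -6546$ ($d = 1227 - 7773 = -6546$)
$\left(-19839 + A\right) + d = \left(-19839 + 5363\right) - 6546 = -14476 - 6546 = -21022$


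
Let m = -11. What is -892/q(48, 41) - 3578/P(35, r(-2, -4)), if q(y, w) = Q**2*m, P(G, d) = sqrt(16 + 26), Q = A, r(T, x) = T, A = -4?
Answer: 223/44 - 1789*sqrt(42)/21 ≈ -547.03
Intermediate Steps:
Q = -4
P(G, d) = sqrt(42)
q(y, w) = -176 (q(y, w) = (-4)**2*(-11) = 16*(-11) = -176)
-892/q(48, 41) - 3578/P(35, r(-2, -4)) = -892/(-176) - 3578*sqrt(42)/42 = -892*(-1/176) - 1789*sqrt(42)/21 = 223/44 - 1789*sqrt(42)/21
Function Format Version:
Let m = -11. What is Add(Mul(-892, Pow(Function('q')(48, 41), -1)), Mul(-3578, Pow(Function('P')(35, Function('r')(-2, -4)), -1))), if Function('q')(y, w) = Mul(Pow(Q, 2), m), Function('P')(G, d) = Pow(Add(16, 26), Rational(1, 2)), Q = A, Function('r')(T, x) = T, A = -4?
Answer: Add(Rational(223, 44), Mul(Rational(-1789, 21), Pow(42, Rational(1, 2)))) ≈ -547.03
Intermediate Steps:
Q = -4
Function('P')(G, d) = Pow(42, Rational(1, 2))
Function('q')(y, w) = -176 (Function('q')(y, w) = Mul(Pow(-4, 2), -11) = Mul(16, -11) = -176)
Add(Mul(-892, Pow(Function('q')(48, 41), -1)), Mul(-3578, Pow(Function('P')(35, Function('r')(-2, -4)), -1))) = Add(Mul(-892, Pow(-176, -1)), Mul(-3578, Pow(Pow(42, Rational(1, 2)), -1))) = Add(Mul(-892, Rational(-1, 176)), Mul(-3578, Mul(Rational(1, 42), Pow(42, Rational(1, 2))))) = Add(Rational(223, 44), Mul(Rational(-1789, 21), Pow(42, Rational(1, 2))))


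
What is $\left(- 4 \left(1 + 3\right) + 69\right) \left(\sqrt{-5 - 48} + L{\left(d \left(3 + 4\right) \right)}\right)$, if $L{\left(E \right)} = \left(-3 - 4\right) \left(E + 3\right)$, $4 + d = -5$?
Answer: $22260 + 53 i \sqrt{53} \approx 22260.0 + 385.85 i$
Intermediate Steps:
$d = -9$ ($d = -4 - 5 = -9$)
$L{\left(E \right)} = -21 - 7 E$ ($L{\left(E \right)} = - 7 \left(3 + E\right) = -21 - 7 E$)
$\left(- 4 \left(1 + 3\right) + 69\right) \left(\sqrt{-5 - 48} + L{\left(d \left(3 + 4\right) \right)}\right) = \left(- 4 \left(1 + 3\right) + 69\right) \left(\sqrt{-5 - 48} - \left(21 + 7 \left(- 9 \left(3 + 4\right)\right)\right)\right) = \left(\left(-4\right) 4 + 69\right) \left(\sqrt{-53} - \left(21 + 7 \left(\left(-9\right) 7\right)\right)\right) = \left(-16 + 69\right) \left(i \sqrt{53} - -420\right) = 53 \left(i \sqrt{53} + \left(-21 + 441\right)\right) = 53 \left(i \sqrt{53} + 420\right) = 53 \left(420 + i \sqrt{53}\right) = 22260 + 53 i \sqrt{53}$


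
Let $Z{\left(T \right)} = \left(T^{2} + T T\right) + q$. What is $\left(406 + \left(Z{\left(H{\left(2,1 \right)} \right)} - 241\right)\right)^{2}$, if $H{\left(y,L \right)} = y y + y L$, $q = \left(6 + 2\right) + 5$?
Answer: $62500$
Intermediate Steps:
$q = 13$ ($q = 8 + 5 = 13$)
$H{\left(y,L \right)} = y^{2} + L y$
$Z{\left(T \right)} = 13 + 2 T^{2}$ ($Z{\left(T \right)} = \left(T^{2} + T T\right) + 13 = \left(T^{2} + T^{2}\right) + 13 = 2 T^{2} + 13 = 13 + 2 T^{2}$)
$\left(406 + \left(Z{\left(H{\left(2,1 \right)} \right)} - 241\right)\right)^{2} = \left(406 - \left(228 - 2 \cdot 4 \left(1 + 2\right)^{2}\right)\right)^{2} = \left(406 - \left(228 - 72\right)\right)^{2} = \left(406 + \left(\left(13 + 2 \cdot 36\right) - 241\right)\right)^{2} = \left(406 + \left(\left(13 + 72\right) - 241\right)\right)^{2} = \left(406 + \left(85 - 241\right)\right)^{2} = \left(406 - 156\right)^{2} = 250^{2} = 62500$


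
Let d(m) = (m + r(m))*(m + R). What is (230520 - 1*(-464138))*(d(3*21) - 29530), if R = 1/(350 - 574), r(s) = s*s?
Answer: 155928491944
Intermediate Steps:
r(s) = s²
R = -1/224 (R = 1/(-224) = -1/224 ≈ -0.0044643)
d(m) = (-1/224 + m)*(m + m²) (d(m) = (m + m²)*(m - 1/224) = (m + m²)*(-1/224 + m) = (-1/224 + m)*(m + m²))
(230520 - 1*(-464138))*(d(3*21) - 29530) = (230520 - 1*(-464138))*((3*21)*(-1 + 223*(3*21) + 224*(3*21)²)/224 - 29530) = (230520 + 464138)*((1/224)*63*(-1 + 223*63 + 224*63²) - 29530) = 694658*((1/224)*63*(-1 + 14049 + 224*3969) - 29530) = 694658*((1/224)*63*(-1 + 14049 + 889056) - 29530) = 694658*((1/224)*63*903104 - 29530) = 694658*(253998 - 29530) = 694658*224468 = 155928491944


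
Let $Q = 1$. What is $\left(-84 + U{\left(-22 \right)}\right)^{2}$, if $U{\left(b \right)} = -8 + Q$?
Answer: $8281$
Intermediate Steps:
$U{\left(b \right)} = -7$ ($U{\left(b \right)} = -8 + 1 = -7$)
$\left(-84 + U{\left(-22 \right)}\right)^{2} = \left(-84 - 7\right)^{2} = \left(-91\right)^{2} = 8281$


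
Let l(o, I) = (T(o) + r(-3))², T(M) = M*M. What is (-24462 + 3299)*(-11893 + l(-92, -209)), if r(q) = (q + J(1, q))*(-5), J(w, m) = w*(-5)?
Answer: -1530214481049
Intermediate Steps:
J(w, m) = -5*w
T(M) = M²
r(q) = 25 - 5*q (r(q) = (q - 5*1)*(-5) = (q - 5)*(-5) = (-5 + q)*(-5) = 25 - 5*q)
l(o, I) = (40 + o²)² (l(o, I) = (o² + (25 - 5*(-3)))² = (o² + (25 + 15))² = (o² + 40)² = (40 + o²)²)
(-24462 + 3299)*(-11893 + l(-92, -209)) = (-24462 + 3299)*(-11893 + (40 + (-92)²)²) = -21163*(-11893 + (40 + 8464)²) = -21163*(-11893 + 8504²) = -21163*(-11893 + 72318016) = -21163*72306123 = -1530214481049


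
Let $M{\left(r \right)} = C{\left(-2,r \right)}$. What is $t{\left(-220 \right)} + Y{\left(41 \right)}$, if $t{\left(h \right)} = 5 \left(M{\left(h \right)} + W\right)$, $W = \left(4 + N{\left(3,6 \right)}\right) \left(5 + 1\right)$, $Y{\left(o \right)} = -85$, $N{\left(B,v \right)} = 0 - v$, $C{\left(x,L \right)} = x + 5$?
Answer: $-130$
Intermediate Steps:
$C{\left(x,L \right)} = 5 + x$
$M{\left(r \right)} = 3$ ($M{\left(r \right)} = 5 - 2 = 3$)
$N{\left(B,v \right)} = - v$
$W = -12$ ($W = \left(4 - 6\right) \left(5 + 1\right) = \left(4 - 6\right) 6 = \left(-2\right) 6 = -12$)
$t{\left(h \right)} = -45$ ($t{\left(h \right)} = 5 \left(3 - 12\right) = 5 \left(-9\right) = -45$)
$t{\left(-220 \right)} + Y{\left(41 \right)} = -45 - 85 = -130$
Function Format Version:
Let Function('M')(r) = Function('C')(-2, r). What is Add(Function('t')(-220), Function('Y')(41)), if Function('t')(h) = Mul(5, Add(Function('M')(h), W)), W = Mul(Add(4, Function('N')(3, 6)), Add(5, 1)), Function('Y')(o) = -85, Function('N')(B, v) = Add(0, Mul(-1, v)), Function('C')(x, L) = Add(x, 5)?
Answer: -130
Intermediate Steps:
Function('C')(x, L) = Add(5, x)
Function('M')(r) = 3 (Function('M')(r) = Add(5, -2) = 3)
Function('N')(B, v) = Mul(-1, v)
W = -12 (W = Mul(Add(4, Mul(-1, 6)), Add(5, 1)) = Mul(Add(4, -6), 6) = Mul(-2, 6) = -12)
Function('t')(h) = -45 (Function('t')(h) = Mul(5, Add(3, -12)) = Mul(5, -9) = -45)
Add(Function('t')(-220), Function('Y')(41)) = Add(-45, -85) = -130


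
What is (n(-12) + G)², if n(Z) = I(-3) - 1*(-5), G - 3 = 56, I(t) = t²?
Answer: 5329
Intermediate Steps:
G = 59 (G = 3 + 56 = 59)
n(Z) = 14 (n(Z) = (-3)² - 1*(-5) = 9 + 5 = 14)
(n(-12) + G)² = (14 + 59)² = 73² = 5329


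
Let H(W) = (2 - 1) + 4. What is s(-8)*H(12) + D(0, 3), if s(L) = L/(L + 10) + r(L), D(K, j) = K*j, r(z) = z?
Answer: -60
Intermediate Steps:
H(W) = 5 (H(W) = 1 + 4 = 5)
s(L) = L + L/(10 + L) (s(L) = L/(L + 10) + L = L/(10 + L) + L = L + L/(10 + L))
s(-8)*H(12) + D(0, 3) = -8*(11 - 8)/(10 - 8)*5 + 0*3 = -8*3/2*5 + 0 = -8*½*3*5 + 0 = -12*5 + 0 = -60 + 0 = -60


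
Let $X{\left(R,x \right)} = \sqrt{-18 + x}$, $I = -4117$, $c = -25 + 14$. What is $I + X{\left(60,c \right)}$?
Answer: $-4117 + i \sqrt{29} \approx -4117.0 + 5.3852 i$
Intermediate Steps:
$c = -11$
$I + X{\left(60,c \right)} = -4117 + \sqrt{-18 - 11} = -4117 + \sqrt{-29} = -4117 + i \sqrt{29}$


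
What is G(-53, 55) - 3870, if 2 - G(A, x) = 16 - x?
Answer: -3829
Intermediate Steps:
G(A, x) = -14 + x (G(A, x) = 2 - (16 - x) = 2 + (-16 + x) = -14 + x)
G(-53, 55) - 3870 = (-14 + 55) - 3870 = 41 - 3870 = -3829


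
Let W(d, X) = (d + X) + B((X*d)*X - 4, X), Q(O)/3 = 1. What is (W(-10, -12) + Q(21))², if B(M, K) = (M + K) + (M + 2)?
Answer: 8508889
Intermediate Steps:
B(M, K) = 2 + K + 2*M (B(M, K) = (K + M) + (2 + M) = 2 + K + 2*M)
Q(O) = 3 (Q(O) = 3*1 = 3)
W(d, X) = -6 + d + 2*X + 2*d*X² (W(d, X) = (d + X) + (2 + X + 2*((X*d)*X - 4)) = (X + d) + (2 + X + 2*(d*X² - 4)) = (X + d) + (2 + X + 2*(-4 + d*X²)) = (X + d) + (2 + X + (-8 + 2*d*X²)) = (X + d) + (-6 + X + 2*d*X²) = -6 + d + 2*X + 2*d*X²)
(W(-10, -12) + Q(21))² = ((-6 - 10 + 2*(-12) + 2*(-10)*(-12)²) + 3)² = ((-6 - 10 - 24 + 2*(-10)*144) + 3)² = ((-6 - 10 - 24 - 2880) + 3)² = (-2920 + 3)² = (-2917)² = 8508889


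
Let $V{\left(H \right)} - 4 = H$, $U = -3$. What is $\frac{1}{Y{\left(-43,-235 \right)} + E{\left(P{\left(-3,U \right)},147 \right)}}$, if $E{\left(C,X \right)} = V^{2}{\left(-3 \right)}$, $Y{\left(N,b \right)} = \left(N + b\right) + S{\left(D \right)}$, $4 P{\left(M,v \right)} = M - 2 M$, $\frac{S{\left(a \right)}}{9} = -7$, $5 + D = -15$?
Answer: $- \frac{1}{340} \approx -0.0029412$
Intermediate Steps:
$D = -20$ ($D = -5 - 15 = -20$)
$V{\left(H \right)} = 4 + H$
$S{\left(a \right)} = -63$ ($S{\left(a \right)} = 9 \left(-7\right) = -63$)
$P{\left(M,v \right)} = - \frac{M}{4}$ ($P{\left(M,v \right)} = \frac{M - 2 M}{4} = \frac{\left(-1\right) M}{4} = - \frac{M}{4}$)
$Y{\left(N,b \right)} = -63 + N + b$ ($Y{\left(N,b \right)} = \left(N + b\right) - 63 = -63 + N + b$)
$E{\left(C,X \right)} = 1$ ($E{\left(C,X \right)} = \left(4 - 3\right)^{2} = 1^{2} = 1$)
$\frac{1}{Y{\left(-43,-235 \right)} + E{\left(P{\left(-3,U \right)},147 \right)}} = \frac{1}{\left(-63 - 43 - 235\right) + 1} = \frac{1}{-341 + 1} = \frac{1}{-340} = - \frac{1}{340}$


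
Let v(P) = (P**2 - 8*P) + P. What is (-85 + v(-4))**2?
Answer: 1681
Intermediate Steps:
v(P) = P**2 - 7*P
(-85 + v(-4))**2 = (-85 - 4*(-7 - 4))**2 = (-85 - 4*(-11))**2 = (-85 + 44)**2 = (-41)**2 = 1681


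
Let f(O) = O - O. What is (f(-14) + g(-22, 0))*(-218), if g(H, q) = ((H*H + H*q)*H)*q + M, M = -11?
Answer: 2398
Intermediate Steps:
g(H, q) = -11 + H*q*(H² + H*q) (g(H, q) = ((H*H + H*q)*H)*q - 11 = ((H² + H*q)*H)*q - 11 = (H*(H² + H*q))*q - 11 = H*q*(H² + H*q) - 11 = -11 + H*q*(H² + H*q))
f(O) = 0
(f(-14) + g(-22, 0))*(-218) = (0 + (-11 + 0*(-22)³ + (-22)²*0²))*(-218) = (0 + (-11 + 0*(-10648) + 484*0))*(-218) = (0 + (-11 + 0 + 0))*(-218) = (0 - 11)*(-218) = -11*(-218) = 2398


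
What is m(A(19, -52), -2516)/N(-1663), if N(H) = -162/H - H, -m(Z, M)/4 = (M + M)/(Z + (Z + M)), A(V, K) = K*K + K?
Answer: 492248/113394971 ≈ 0.0043410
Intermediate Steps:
A(V, K) = K + K² (A(V, K) = K² + K = K + K²)
m(Z, M) = -8*M/(M + 2*Z) (m(Z, M) = -4*(M + M)/(Z + (Z + M)) = -4*2*M/(Z + (M + Z)) = -4*2*M/(M + 2*Z) = -8*M/(M + 2*Z))
N(H) = -H - 162/H
m(A(19, -52), -2516)/N(-1663) = (-8*(-2516)/(-2516 + 2*(-52*(1 - 52))))/(-1*(-1663) - 162/(-1663)) = (-8*(-2516)/(-2516 + 2*(-52*(-51))))/(1663 - 162*(-1/1663)) = (-8*(-2516)/(-2516 + 2*2652))/(1663 + 162/1663) = (-8*(-2516)/(-2516 + 5304))/(2765731/1663) = -8*(-2516)/2788*(1663/2765731) = -8*(-2516)*1/2788*(1663/2765731) = (296/41)*(1663/2765731) = 492248/113394971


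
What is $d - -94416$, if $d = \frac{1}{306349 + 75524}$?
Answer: $\frac{36054921169}{381873} \approx 94416.0$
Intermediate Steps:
$d = \frac{1}{381873} \approx 2.6187 \cdot 10^{-6}$
$d - -94416 = \frac{1}{381873} - -94416 = \frac{1}{381873} + 94416 = \frac{36054921169}{381873}$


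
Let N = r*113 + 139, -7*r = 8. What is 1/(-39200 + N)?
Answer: -7/274331 ≈ -2.5517e-5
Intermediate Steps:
r = -8/7 (r = -1/7*8 = -8/7 ≈ -1.1429)
N = 69/7 (N = -8/7*113 + 139 = -904/7 + 139 = 69/7 ≈ 9.8571)
1/(-39200 + N) = 1/(-39200 + 69/7) = 1/(-274331/7) = -7/274331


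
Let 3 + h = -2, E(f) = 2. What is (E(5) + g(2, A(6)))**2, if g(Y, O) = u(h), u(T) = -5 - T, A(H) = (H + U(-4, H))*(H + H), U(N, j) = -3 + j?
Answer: 4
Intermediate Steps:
h = -5 (h = -3 - 2 = -5)
A(H) = 2*H*(-3 + 2*H) (A(H) = (H + (-3 + H))*(H + H) = (-3 + 2*H)*(2*H) = 2*H*(-3 + 2*H))
g(Y, O) = 0 (g(Y, O) = -5 - 1*(-5) = -5 + 5 = 0)
(E(5) + g(2, A(6)))**2 = (2 + 0)**2 = 2**2 = 4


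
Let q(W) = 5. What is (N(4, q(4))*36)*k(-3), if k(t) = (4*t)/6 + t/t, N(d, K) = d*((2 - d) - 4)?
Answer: 864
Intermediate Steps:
N(d, K) = d*(-2 - d)
k(t) = 1 + 2*t/3 (k(t) = (4*t)*(⅙) + 1 = 2*t/3 + 1 = 1 + 2*t/3)
(N(4, q(4))*36)*k(-3) = (-1*4*(2 + 4)*36)*(1 + (⅔)*(-3)) = (-1*4*6*36)*(1 - 2) = -24*36*(-1) = -864*(-1) = 864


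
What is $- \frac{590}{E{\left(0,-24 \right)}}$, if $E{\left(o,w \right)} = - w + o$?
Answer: $- \frac{295}{12} \approx -24.583$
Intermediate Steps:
$E{\left(o,w \right)} = o - w$
$- \frac{590}{E{\left(0,-24 \right)}} = - \frac{590}{0 - -24} = - \frac{590}{0 + 24} = - \frac{590}{24} = \left(-590\right) \frac{1}{24} = - \frac{295}{12}$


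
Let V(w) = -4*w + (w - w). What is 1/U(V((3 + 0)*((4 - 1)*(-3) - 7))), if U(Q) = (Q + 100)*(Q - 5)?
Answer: 1/54604 ≈ 1.8314e-5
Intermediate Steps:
V(w) = -4*w (V(w) = -4*w + 0 = -4*w)
U(Q) = (-5 + Q)*(100 + Q) (U(Q) = (100 + Q)*(-5 + Q) = (-5 + Q)*(100 + Q))
1/U(V((3 + 0)*((4 - 1)*(-3) - 7))) = 1/(-500 + (-4*(3 + 0)*((4 - 1)*(-3) - 7))² + 95*(-4*(3 + 0)*((4 - 1)*(-3) - 7))) = 1/(-500 + (-12*(3*(-3) - 7))² + 95*(-12*(3*(-3) - 7))) = 1/(-500 + (-12*(-9 - 7))² + 95*(-12*(-9 - 7))) = 1/(-500 + (-12*(-16))² + 95*(-12*(-16))) = 1/(-500 + (-4*(-48))² + 95*(-4*(-48))) = 1/(-500 + 192² + 95*192) = 1/(-500 + 36864 + 18240) = 1/54604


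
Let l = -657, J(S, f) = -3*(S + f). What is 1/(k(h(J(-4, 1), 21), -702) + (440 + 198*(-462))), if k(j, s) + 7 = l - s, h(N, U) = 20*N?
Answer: -1/90998 ≈ -1.0989e-5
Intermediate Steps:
J(S, f) = -3*S - 3*f
k(j, s) = -664 - s (k(j, s) = -7 + (-657 - s) = -664 - s)
1/(k(h(J(-4, 1), 21), -702) + (440 + 198*(-462))) = 1/((-664 - 1*(-702)) + (440 + 198*(-462))) = 1/((-664 + 702) + (440 - 91476)) = 1/(38 - 91036) = 1/(-90998) = -1/90998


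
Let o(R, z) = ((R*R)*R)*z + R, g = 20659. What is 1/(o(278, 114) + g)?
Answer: 1/2449305465 ≈ 4.0828e-10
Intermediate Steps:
o(R, z) = R + z*R**3 (o(R, z) = (R**2*R)*z + R = R**3*z + R = z*R**3 + R = R + z*R**3)
1/(o(278, 114) + g) = 1/((278 + 114*278**3) + 20659) = 1/((278 + 114*21484952) + 20659) = 1/((278 + 2449284528) + 20659) = 1/(2449284806 + 20659) = 1/2449305465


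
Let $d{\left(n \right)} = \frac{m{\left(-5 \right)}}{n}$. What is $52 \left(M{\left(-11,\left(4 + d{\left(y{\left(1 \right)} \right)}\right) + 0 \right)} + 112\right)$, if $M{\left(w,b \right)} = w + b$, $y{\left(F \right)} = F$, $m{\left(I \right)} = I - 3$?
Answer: $5044$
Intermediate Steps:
$m{\left(I \right)} = -3 + I$
$d{\left(n \right)} = - \frac{8}{n}$ ($d{\left(n \right)} = \frac{-3 - 5}{n} = - \frac{8}{n}$)
$M{\left(w,b \right)} = b + w$
$52 \left(M{\left(-11,\left(4 + d{\left(y{\left(1 \right)} \right)}\right) + 0 \right)} + 112\right) = 52 \left(\left(\left(\left(4 - \frac{8}{1}\right) + 0\right) - 11\right) + 112\right) = 52 \left(\left(\left(\left(4 - 8\right) + 0\right) - 11\right) + 112\right) = 52 \left(\left(\left(-4 + 0\right) - 11\right) + 112\right) = 52 \left(\left(-4 - 11\right) + 112\right) = 52 \left(-15 + 112\right) = 52 \cdot 97 = 5044$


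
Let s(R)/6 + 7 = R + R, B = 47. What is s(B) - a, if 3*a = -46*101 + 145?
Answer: 6067/3 ≈ 2022.3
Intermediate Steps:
s(R) = -42 + 12*R (s(R) = -42 + 6*(R + R) = -42 + 6*(2*R) = -42 + 12*R)
a = -4501/3 (a = (-46*101 + 145)/3 = (-4646 + 145)/3 = (1/3)*(-4501) = -4501/3 ≈ -1500.3)
s(B) - a = (-42 + 12*47) - 1*(-4501/3) = (-42 + 564) + 4501/3 = 522 + 4501/3 = 6067/3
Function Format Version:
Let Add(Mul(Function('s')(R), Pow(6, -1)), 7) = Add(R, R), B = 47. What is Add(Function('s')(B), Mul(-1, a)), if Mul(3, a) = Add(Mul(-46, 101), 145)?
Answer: Rational(6067, 3) ≈ 2022.3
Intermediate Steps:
Function('s')(R) = Add(-42, Mul(12, R)) (Function('s')(R) = Add(-42, Mul(6, Add(R, R))) = Add(-42, Mul(6, Mul(2, R))) = Add(-42, Mul(12, R)))
a = Rational(-4501, 3) (a = Mul(Rational(1, 3), Add(Mul(-46, 101), 145)) = Mul(Rational(1, 3), Add(-4646, 145)) = Mul(Rational(1, 3), -4501) = Rational(-4501, 3) ≈ -1500.3)
Add(Function('s')(B), Mul(-1, a)) = Add(Add(-42, Mul(12, 47)), Mul(-1, Rational(-4501, 3))) = Add(Add(-42, 564), Rational(4501, 3)) = Add(522, Rational(4501, 3)) = Rational(6067, 3)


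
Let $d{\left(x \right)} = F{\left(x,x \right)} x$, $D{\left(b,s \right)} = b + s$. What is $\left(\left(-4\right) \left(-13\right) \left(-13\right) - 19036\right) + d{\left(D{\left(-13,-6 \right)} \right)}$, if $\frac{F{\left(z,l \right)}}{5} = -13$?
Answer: $-18477$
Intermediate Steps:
$F{\left(z,l \right)} = -65$ ($F{\left(z,l \right)} = 5 \left(-13\right) = -65$)
$d{\left(x \right)} = - 65 x$
$\left(\left(-4\right) \left(-13\right) \left(-13\right) - 19036\right) + d{\left(D{\left(-13,-6 \right)} \right)} = \left(\left(-4\right) \left(-13\right) \left(-13\right) - 19036\right) - 65 \left(-13 - 6\right) = \left(52 \left(-13\right) - 19036\right) - -1235 = \left(-676 - 19036\right) + 1235 = -19712 + 1235 = -18477$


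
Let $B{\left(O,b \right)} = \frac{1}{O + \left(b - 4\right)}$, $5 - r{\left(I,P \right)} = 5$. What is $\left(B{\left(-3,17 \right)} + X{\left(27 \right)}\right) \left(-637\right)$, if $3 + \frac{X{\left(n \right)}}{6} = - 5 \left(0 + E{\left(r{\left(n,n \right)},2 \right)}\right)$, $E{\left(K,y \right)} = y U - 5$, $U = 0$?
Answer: $- \frac{841477}{10} \approx -84148.0$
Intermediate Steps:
$r{\left(I,P \right)} = 0$ ($r{\left(I,P \right)} = 5 - 5 = 0$)
$E{\left(K,y \right)} = -5$ ($E{\left(K,y \right)} = y 0 - 5 = 0 - 5 = -5$)
$B{\left(O,b \right)} = \frac{1}{-4 + O + b}$ ($B{\left(O,b \right)} = \frac{1}{O + \left(b - 4\right)} = \frac{1}{O + \left(-4 + b\right)} = \frac{1}{-4 + O + b}$)
$X{\left(n \right)} = 132$ ($X{\left(n \right)} = -18 + 6 \left(- 5 \left(0 - 5\right)\right) = -18 + 6 \left(\left(-5\right) \left(-5\right)\right) = -18 + 6 \cdot 25 = -18 + 150 = 132$)
$\left(B{\left(-3,17 \right)} + X{\left(27 \right)}\right) \left(-637\right) = \left(\frac{1}{-4 - 3 + 17} + 132\right) \left(-637\right) = \left(\frac{1}{10} + 132\right) \left(-637\right) = \frac{1321}{10} \left(-637\right) = - \frac{841477}{10}$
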